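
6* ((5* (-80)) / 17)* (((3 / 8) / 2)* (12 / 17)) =-5400 / 289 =-18.69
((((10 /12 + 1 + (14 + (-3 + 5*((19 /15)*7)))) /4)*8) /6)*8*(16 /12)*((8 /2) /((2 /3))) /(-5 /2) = -21952 /45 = -487.82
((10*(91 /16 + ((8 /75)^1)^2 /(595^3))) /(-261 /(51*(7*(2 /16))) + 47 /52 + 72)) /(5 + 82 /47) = 65880369534297539 /523875247219406250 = 0.13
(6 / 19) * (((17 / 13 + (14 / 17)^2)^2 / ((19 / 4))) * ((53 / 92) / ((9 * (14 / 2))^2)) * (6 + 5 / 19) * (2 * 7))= 437085276 / 130985163829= 0.00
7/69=0.10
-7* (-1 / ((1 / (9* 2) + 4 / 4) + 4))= 18 / 13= 1.38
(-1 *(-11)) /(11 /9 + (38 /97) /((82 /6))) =393723 /44773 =8.79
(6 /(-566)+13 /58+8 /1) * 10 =674085 /8207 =82.14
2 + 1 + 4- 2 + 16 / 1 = 21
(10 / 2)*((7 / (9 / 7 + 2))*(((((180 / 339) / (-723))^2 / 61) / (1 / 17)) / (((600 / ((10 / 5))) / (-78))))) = -433160 / 1040515713467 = -0.00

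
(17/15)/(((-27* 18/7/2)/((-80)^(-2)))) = -119/23328000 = -0.00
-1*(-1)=1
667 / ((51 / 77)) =51359 / 51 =1007.04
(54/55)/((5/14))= 756/275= 2.75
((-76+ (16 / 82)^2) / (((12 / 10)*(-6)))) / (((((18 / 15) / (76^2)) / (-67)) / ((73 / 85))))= -250510563880 / 85731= -2922053.44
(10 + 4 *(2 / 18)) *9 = 94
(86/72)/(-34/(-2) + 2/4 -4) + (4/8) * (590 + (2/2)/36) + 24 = 620335/1944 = 319.10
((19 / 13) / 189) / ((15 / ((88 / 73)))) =1672 / 2690415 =0.00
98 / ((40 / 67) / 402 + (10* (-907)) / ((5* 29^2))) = -79280229 / 1743737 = -45.47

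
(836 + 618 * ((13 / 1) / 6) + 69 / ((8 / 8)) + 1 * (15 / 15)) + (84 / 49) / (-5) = 78563 / 35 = 2244.66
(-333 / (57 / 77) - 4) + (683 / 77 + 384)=-89202 / 1463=-60.97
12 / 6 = 2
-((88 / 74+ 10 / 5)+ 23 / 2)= -1087 / 74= -14.69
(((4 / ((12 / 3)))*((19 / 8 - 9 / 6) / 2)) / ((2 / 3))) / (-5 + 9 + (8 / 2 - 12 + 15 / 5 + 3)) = 21 / 64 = 0.33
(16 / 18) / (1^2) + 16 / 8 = 26 / 9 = 2.89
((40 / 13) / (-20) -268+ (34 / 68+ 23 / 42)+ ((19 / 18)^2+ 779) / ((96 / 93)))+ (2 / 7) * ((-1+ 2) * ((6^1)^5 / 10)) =3353160269 / 4717440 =710.80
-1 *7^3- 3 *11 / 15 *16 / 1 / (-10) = -8487 / 25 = -339.48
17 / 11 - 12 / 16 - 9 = -361 / 44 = -8.20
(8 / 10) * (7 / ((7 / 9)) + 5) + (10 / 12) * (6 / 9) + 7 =844 / 45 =18.76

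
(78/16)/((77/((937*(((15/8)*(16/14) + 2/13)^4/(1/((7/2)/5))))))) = 1155.42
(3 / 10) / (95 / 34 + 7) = 17 / 555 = 0.03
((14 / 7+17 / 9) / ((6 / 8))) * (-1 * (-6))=280 / 9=31.11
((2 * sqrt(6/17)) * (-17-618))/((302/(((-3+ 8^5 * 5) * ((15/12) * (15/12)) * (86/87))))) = -111839232125 * sqrt(102)/1786632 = -632206.79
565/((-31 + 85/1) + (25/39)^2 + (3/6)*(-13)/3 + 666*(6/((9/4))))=0.31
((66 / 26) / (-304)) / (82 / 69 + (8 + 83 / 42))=-5313 / 7103720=-0.00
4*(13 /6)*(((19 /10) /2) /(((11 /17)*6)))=4199 /1980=2.12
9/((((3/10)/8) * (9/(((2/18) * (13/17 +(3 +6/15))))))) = 1888/153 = 12.34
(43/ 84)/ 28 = 43/ 2352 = 0.02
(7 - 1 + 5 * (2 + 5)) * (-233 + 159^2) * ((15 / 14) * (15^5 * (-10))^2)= 444151123769531250000 / 7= 63450160538504464285.71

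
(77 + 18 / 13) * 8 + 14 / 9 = 73550 / 117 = 628.63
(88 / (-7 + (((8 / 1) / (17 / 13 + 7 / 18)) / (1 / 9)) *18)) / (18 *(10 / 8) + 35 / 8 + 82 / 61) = 17048768 / 4137978935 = 0.00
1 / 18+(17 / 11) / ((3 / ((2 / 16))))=95 / 792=0.12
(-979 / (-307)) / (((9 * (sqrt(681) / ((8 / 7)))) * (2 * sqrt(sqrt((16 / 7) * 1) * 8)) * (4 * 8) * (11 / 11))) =979 * sqrt(1362) * 7^(1 / 4) / 842958144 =0.00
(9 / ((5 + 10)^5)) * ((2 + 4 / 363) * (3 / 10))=73 / 10209375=0.00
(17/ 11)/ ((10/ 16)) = 136/ 55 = 2.47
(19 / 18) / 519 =19 / 9342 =0.00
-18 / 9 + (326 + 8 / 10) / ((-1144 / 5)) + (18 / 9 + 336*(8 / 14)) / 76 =-9517 / 10868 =-0.88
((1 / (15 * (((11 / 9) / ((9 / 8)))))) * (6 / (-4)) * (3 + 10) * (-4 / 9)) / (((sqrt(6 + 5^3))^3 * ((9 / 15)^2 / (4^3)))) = 1040 * sqrt(131) / 188771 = 0.06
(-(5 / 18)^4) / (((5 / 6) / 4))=-125 / 4374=-0.03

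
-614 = -614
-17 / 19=-0.89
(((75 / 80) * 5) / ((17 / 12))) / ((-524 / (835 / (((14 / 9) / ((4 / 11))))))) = -1690875 / 1371832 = -1.23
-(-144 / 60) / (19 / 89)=1068 / 95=11.24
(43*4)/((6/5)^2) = 1075/9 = 119.44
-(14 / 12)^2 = -49 / 36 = -1.36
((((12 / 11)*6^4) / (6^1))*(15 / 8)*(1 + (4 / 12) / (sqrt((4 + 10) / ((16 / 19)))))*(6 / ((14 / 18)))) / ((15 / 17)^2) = 1123632*sqrt(266) / 51205 + 1685448 / 385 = 4735.68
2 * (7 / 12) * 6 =7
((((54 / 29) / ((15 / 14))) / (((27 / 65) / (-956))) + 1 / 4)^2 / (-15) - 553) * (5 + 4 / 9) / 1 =-94974161627569 / 16349040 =-5809158.31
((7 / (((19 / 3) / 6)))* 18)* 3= 358.11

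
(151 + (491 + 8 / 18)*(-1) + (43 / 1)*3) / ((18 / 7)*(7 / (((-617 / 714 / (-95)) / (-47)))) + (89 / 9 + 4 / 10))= 5870755 / 2582002429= 0.00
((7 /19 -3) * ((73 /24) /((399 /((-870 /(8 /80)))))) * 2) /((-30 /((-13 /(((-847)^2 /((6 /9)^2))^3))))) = 220168000 /6121752139104522467148063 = 0.00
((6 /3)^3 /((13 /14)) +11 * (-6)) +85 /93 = -68273 /1209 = -56.47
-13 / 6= -2.17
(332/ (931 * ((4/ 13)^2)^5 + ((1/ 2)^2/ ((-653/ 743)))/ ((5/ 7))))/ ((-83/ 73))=525726115835998480/ 704252527323289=746.50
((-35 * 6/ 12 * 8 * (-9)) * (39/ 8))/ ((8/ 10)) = 7678.12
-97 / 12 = -8.08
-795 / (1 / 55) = -43725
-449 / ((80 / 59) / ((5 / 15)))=-26491 / 240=-110.38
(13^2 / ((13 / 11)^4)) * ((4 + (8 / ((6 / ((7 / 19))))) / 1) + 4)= 7086244 / 9633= 735.62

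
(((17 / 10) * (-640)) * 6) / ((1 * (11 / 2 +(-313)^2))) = -13056 / 195949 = -0.07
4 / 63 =0.06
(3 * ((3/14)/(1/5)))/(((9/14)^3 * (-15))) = -196/243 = -0.81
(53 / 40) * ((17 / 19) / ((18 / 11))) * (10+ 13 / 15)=1615493 / 205200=7.87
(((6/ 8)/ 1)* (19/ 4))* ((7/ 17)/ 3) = 133/ 272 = 0.49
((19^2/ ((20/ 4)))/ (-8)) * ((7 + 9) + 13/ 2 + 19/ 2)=-1444/ 5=-288.80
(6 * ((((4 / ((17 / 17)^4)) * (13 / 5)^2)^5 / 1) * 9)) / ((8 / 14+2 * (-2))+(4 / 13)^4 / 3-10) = -2286072228548092787712 / 39318408203125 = -58142542.72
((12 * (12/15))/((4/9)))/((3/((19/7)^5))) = 89139564/84035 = 1060.74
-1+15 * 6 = 89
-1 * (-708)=708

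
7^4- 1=2400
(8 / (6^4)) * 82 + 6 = 527 / 81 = 6.51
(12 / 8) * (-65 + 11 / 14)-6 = -2865 / 28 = -102.32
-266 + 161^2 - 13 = 25642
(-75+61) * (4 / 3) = -56 / 3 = -18.67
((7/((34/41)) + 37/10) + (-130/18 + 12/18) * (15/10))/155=1177/79050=0.01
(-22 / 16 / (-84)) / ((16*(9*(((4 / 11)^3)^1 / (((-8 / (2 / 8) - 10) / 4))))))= -14641 / 589824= -0.02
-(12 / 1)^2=-144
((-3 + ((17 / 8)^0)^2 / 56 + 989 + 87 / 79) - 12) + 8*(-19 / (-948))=12943909 / 13272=975.28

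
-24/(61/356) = -140.07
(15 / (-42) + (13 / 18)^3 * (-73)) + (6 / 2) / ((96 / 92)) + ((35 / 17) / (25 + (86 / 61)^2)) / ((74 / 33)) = -32166336649121 / 1289320081308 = -24.95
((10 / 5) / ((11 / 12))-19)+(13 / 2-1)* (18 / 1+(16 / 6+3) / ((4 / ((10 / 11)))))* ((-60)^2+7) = 50506601 / 132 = 382625.77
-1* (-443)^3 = 86938307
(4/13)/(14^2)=1/637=0.00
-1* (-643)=643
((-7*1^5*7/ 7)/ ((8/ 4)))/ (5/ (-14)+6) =-49/ 79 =-0.62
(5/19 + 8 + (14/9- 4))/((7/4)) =3980/1197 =3.32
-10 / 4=-2.50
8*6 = 48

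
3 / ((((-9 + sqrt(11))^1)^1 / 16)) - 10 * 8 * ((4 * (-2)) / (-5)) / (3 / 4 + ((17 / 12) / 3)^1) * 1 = -42696 / 385 - 24 * sqrt(11) / 35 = -113.17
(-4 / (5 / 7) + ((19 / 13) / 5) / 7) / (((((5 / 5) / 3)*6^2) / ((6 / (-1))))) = 2529 / 910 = 2.78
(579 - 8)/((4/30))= 4282.50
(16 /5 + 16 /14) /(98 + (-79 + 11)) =76 /525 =0.14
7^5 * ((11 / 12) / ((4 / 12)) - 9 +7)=12605.25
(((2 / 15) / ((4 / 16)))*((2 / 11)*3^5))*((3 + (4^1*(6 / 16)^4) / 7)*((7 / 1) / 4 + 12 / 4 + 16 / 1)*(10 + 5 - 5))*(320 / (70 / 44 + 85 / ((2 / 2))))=48371985 / 889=54411.68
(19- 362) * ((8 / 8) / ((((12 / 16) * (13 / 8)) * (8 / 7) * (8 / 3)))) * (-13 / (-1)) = -2401 / 2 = -1200.50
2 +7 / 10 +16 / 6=161 / 30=5.37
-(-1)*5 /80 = 1 /16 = 0.06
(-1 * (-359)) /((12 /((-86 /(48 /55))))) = -849035 /288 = -2948.04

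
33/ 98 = 0.34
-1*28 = -28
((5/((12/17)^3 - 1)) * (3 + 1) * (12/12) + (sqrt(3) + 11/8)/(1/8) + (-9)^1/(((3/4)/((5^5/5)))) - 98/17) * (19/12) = -1548402929/129948 + 38 * sqrt(3)/3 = -11893.62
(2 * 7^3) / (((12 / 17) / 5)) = 29155 / 6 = 4859.17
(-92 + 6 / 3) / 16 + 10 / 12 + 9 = 101 / 24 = 4.21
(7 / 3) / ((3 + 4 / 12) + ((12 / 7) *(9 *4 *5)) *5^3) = 49 / 810070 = 0.00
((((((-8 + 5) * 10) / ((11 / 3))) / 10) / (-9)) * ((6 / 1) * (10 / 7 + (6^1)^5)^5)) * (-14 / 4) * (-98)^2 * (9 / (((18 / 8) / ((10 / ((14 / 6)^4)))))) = -704063397659519774876743.00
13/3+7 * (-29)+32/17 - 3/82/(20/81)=-16471433/83640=-196.93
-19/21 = -0.90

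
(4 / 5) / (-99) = -4 / 495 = -0.01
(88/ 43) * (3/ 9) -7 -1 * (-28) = 2797/ 129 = 21.68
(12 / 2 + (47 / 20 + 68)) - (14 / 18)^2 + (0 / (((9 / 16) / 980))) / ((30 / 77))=122707 / 1620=75.75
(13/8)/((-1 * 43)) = -13/344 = -0.04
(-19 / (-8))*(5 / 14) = 0.85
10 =10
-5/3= -1.67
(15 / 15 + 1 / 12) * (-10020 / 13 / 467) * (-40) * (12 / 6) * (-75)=-5010000 / 467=-10728.05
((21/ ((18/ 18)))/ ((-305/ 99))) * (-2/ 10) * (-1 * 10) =-4158/ 305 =-13.63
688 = 688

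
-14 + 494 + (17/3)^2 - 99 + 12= 3826/9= 425.11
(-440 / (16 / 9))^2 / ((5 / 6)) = 147015 / 2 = 73507.50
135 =135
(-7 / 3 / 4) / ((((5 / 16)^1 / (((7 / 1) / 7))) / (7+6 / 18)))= -616 / 45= -13.69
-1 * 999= -999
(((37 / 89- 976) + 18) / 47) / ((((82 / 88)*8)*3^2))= -937475 / 3087054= -0.30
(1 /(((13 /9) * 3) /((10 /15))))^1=0.15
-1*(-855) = 855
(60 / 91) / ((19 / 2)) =120 / 1729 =0.07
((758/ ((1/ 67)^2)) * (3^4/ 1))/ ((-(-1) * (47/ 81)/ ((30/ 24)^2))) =279060817275/ 376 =742183024.67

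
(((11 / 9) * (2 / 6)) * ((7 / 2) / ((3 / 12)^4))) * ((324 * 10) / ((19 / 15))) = 17740800 / 19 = 933726.32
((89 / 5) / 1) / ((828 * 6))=89 / 24840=0.00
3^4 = 81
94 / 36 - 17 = -259 / 18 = -14.39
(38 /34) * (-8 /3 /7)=-152 /357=-0.43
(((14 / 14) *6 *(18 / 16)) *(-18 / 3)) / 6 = -27 / 4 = -6.75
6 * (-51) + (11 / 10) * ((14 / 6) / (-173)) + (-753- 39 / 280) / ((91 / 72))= -2981725847 / 3306030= -901.91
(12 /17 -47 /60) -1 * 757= -772219 /1020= -757.08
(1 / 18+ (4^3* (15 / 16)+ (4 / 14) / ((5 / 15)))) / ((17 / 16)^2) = 982400 / 18207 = 53.96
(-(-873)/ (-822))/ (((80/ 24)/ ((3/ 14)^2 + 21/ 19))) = -3742551/ 10203760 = -0.37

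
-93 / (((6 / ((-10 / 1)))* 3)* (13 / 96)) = 4960 / 13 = 381.54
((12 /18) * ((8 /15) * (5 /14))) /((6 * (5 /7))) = 0.03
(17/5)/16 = 17/80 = 0.21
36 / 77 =0.47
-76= -76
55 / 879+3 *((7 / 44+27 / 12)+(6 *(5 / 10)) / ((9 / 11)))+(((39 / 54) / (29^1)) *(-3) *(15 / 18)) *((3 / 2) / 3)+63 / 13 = 2021331913 / 87485112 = 23.10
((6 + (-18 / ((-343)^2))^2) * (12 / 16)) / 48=41523861765 / 442921190432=0.09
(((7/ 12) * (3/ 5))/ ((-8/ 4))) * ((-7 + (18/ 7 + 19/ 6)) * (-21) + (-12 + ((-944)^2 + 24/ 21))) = -12476123/ 80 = -155951.54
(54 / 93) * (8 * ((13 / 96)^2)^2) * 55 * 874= 686463635 / 9142272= 75.09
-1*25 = -25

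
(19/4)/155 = 19/620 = 0.03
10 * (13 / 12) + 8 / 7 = 503 / 42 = 11.98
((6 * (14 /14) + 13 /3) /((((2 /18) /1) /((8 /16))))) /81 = 31 /54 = 0.57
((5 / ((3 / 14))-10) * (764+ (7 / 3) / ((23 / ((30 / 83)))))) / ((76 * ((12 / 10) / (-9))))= -36463650 / 36271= -1005.31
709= 709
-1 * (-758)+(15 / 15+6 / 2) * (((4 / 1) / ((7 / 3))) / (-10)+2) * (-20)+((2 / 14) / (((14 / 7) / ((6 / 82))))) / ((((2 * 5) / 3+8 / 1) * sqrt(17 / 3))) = 9 * sqrt(51) / 331772+4282 / 7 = 611.71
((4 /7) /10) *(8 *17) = 272 /35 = 7.77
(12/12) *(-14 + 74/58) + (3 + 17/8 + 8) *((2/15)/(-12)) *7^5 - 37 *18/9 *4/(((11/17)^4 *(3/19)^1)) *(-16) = 3437005107443/20380272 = 168643.73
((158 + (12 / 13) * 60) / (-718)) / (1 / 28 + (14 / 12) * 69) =-38836 / 10524085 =-0.00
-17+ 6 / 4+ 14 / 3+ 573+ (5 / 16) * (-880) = 1723 / 6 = 287.17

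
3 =3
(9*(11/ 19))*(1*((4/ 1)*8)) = 3168/ 19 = 166.74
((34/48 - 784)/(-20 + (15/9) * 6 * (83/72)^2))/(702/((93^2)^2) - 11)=-5625051894396/530132924965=-10.61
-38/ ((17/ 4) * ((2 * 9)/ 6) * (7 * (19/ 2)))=-16/ 357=-0.04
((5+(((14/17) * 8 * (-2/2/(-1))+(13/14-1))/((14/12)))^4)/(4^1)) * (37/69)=8716230962394391/66444508316298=131.18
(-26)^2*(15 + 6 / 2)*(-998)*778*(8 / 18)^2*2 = -33592073216 / 9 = -3732452579.56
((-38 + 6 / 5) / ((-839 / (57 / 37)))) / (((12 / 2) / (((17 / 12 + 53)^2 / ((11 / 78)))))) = 2422429529 / 10244190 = 236.47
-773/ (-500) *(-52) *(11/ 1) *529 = -58475131/ 125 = -467801.05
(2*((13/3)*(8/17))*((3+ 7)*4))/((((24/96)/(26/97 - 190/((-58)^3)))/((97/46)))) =3529997120/9536099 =370.17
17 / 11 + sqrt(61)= 9.36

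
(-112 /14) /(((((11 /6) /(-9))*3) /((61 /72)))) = 122 /11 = 11.09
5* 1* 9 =45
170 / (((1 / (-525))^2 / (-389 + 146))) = -11386068750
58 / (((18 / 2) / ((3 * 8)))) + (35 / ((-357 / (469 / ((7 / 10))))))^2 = 11624788 / 2601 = 4469.35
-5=-5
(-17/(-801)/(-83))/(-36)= 0.00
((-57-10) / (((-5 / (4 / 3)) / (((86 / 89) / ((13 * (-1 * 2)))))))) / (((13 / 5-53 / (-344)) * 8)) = -495532 / 16442127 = -0.03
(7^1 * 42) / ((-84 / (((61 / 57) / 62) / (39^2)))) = -427 / 10750428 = -0.00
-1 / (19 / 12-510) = 12 / 6101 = 0.00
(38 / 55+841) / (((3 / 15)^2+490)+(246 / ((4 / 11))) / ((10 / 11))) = 925860 / 1357609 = 0.68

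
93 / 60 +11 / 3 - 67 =-61.78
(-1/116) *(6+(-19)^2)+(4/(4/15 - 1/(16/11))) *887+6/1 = -98743091/11716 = -8428.05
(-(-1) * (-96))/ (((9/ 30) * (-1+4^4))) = -1.25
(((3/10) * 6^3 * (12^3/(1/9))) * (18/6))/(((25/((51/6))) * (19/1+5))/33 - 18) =-1413396864/7415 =-190613.20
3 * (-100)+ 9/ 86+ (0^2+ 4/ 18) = -231947/ 774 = -299.67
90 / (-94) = -45 / 47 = -0.96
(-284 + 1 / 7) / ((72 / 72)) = -1987 / 7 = -283.86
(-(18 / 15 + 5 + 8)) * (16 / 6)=-568 / 15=-37.87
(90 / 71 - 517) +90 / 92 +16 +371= -417245 / 3266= -127.75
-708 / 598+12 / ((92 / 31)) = 855 / 299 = 2.86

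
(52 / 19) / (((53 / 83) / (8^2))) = 274.30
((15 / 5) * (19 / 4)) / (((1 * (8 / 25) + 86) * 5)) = 285 / 8632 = 0.03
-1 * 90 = -90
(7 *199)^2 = 1940449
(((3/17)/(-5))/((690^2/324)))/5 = -27/5620625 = -0.00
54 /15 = 18 /5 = 3.60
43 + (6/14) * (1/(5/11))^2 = 7888/175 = 45.07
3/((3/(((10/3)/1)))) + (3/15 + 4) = 113/15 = 7.53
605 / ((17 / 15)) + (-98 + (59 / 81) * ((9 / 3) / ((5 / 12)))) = 337417 / 765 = 441.07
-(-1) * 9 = 9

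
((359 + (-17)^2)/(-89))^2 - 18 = 277326/7921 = 35.01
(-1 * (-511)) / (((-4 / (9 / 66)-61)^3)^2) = 372519 / 396109944105121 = 0.00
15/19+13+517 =10085/19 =530.79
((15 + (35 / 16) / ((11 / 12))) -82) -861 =-40727 / 44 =-925.61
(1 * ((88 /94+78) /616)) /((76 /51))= 13515 /157168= 0.09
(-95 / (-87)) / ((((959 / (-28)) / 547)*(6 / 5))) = -519650 / 35757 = -14.53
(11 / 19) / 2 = 11 / 38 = 0.29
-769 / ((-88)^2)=-0.10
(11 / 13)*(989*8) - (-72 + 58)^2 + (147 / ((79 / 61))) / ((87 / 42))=195184838 / 29783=6553.57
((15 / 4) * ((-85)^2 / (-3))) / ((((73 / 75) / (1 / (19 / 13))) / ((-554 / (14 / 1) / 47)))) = 9756459375 / 1825292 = 5345.15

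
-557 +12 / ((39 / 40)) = -7081 / 13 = -544.69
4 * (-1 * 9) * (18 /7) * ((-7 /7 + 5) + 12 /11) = -5184 /11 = -471.27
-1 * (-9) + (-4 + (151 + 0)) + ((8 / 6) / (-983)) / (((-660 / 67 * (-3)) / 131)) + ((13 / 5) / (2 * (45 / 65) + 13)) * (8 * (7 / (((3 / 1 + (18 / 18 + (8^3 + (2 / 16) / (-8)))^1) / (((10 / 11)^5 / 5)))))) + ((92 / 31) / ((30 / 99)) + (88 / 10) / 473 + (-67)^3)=-52883953065632272257918268 / 175929631328862178515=-300597.19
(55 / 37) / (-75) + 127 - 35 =51049 / 555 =91.98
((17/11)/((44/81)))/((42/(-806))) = -184977/3388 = -54.60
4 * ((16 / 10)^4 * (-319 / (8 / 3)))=-1959936 / 625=-3135.90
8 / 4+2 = 4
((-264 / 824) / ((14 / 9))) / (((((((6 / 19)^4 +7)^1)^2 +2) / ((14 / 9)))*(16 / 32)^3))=-1494553547608 / 29819459236631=-0.05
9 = 9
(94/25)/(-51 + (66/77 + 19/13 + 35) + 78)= 8554/146325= 0.06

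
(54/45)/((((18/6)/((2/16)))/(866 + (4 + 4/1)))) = 43.70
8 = 8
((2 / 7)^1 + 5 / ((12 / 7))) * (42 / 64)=269 / 128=2.10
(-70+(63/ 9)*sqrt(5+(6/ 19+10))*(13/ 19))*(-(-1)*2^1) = -140+182*sqrt(5529)/ 361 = -102.51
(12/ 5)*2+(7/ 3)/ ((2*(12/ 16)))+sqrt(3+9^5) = 286/ 45+2*sqrt(14763) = 249.36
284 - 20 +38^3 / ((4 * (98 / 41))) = 294155 / 49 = 6003.16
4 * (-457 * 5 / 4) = -2285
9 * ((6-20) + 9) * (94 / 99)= -470 / 11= -42.73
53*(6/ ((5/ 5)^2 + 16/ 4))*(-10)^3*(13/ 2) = -413400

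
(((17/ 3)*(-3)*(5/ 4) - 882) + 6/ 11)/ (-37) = 39719/ 1628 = 24.40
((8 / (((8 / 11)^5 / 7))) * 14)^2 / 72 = 62275756467001 / 301989888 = 206218.02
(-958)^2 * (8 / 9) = 815790.22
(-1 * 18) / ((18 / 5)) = -5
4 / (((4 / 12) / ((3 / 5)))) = 7.20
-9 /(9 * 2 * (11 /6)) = -3 /11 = -0.27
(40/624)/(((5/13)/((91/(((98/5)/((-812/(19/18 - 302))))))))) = 11310/5417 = 2.09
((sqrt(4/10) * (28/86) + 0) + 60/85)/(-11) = -12/187-14 * sqrt(10)/2365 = -0.08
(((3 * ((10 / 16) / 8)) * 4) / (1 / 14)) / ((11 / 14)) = 735 / 44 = 16.70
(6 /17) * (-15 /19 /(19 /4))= -360 /6137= -0.06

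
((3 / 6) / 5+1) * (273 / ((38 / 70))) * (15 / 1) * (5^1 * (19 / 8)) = 1576575 / 16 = 98535.94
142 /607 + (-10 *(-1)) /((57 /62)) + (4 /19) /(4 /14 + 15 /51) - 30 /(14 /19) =-54293349 /1856813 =-29.24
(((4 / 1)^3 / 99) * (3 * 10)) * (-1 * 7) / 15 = -9.05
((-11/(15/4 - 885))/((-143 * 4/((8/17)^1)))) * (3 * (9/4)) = -18/259675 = -0.00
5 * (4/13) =20/13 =1.54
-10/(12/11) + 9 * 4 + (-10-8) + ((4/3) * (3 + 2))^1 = 31/2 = 15.50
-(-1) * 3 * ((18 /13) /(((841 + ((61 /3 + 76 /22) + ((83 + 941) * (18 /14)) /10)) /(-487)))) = -15187095 /7480811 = -2.03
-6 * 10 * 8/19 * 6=-2880/19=-151.58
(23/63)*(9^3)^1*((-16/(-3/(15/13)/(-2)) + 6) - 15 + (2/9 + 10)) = -268479/91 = -2950.32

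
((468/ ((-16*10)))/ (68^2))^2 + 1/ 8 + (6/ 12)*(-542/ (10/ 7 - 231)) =71768748679823/ 54975793971200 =1.31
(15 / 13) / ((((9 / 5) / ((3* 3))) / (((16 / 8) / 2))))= 75 / 13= 5.77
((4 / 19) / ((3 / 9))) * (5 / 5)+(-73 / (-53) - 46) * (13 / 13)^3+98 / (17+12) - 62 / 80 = -48344693 / 1168120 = -41.39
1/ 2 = 0.50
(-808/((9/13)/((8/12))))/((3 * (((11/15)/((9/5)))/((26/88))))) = -68276/363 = -188.09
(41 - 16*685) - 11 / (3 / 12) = -10963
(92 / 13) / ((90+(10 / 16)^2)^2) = 376832 / 435060925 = 0.00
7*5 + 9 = 44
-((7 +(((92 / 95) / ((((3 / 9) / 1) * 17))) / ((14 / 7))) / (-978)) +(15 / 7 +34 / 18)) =-182953826 / 16584435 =-11.03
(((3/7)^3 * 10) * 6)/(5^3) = 324/8575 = 0.04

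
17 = 17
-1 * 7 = -7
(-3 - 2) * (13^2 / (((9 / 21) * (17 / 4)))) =-23660 / 51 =-463.92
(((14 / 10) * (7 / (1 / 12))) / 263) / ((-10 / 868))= -255192 / 6575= -38.81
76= 76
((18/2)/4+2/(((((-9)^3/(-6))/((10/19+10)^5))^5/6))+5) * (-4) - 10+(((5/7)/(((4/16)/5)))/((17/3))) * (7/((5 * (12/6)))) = -29205777612800016640020121344806226450831235351286681822084027/446888376086669361531854867300113544377528323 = -65353630068766566.55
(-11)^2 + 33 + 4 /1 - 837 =-679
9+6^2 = 45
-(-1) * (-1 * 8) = -8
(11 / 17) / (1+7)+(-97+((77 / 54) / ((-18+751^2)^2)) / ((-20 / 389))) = -20214179779614497 / 208567517640930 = -96.92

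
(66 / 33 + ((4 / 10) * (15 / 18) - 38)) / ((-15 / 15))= 107 / 3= 35.67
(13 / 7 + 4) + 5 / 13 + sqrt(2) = 7.66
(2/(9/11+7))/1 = 11/43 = 0.26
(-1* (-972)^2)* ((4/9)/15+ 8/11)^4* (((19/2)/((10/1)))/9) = -121305037720576/3706003125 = -32732.04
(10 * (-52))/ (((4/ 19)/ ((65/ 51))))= -160550/ 51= -3148.04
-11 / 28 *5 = -55 / 28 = -1.96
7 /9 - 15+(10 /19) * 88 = 5488 /171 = 32.09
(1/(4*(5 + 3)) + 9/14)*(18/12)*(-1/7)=-453/3136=-0.14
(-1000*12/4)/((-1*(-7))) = -428.57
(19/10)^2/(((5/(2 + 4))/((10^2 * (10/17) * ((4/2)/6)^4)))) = 3.15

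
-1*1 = -1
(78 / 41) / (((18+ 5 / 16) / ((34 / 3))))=14144 / 12013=1.18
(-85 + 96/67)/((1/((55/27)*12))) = -1231780/603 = -2042.75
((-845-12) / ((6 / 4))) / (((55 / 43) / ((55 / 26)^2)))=-2026805 / 1014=-1998.82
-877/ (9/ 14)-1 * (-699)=-5987/ 9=-665.22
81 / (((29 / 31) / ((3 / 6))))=2511 / 58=43.29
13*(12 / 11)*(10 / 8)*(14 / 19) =2730 / 209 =13.06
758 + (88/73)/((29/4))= 1605038/2117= 758.17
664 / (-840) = -83 / 105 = -0.79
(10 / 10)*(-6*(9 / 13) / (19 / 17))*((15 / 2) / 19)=-6885 / 4693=-1.47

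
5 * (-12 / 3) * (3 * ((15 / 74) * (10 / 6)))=-750 / 37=-20.27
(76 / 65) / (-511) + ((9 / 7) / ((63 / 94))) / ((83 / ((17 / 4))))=3702943 / 38595830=0.10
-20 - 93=-113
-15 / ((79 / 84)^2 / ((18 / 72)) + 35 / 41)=-1084860 / 317621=-3.42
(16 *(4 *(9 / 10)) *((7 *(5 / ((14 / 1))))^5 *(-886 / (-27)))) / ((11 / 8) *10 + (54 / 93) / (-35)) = 2403275000 / 178809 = 13440.46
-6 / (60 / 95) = -19 / 2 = -9.50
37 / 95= 0.39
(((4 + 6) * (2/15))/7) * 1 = 4/21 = 0.19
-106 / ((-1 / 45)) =4770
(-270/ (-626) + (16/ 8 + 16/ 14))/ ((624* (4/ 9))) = 23493/ 1822912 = 0.01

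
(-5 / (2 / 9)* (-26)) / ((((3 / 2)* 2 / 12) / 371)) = 868140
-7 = -7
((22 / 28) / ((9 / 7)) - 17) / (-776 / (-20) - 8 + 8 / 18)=-1475 / 2812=-0.52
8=8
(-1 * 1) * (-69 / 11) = 69 / 11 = 6.27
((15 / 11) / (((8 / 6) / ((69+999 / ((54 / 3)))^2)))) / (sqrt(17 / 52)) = 2790045 *sqrt(221) / 1496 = 27725.27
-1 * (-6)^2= -36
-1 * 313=-313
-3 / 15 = -1 / 5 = -0.20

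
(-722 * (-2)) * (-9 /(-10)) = 6498 /5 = 1299.60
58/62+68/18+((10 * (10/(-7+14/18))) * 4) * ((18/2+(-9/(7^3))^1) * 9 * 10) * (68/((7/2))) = -4730038994795/4689153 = -1008719.27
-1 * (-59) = 59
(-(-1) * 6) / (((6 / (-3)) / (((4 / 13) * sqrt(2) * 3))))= -36 * sqrt(2) / 13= -3.92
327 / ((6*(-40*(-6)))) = 109 / 480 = 0.23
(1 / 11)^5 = 1 / 161051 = 0.00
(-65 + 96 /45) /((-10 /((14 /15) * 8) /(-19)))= -1003352 /1125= -891.87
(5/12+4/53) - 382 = -242639/636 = -381.51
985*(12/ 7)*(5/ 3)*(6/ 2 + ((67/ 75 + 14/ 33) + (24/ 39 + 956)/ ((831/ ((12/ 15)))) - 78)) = -170335394384/ 831831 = -204771.64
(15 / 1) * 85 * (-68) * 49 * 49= -208166700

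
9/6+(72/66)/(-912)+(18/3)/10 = 8773/4180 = 2.10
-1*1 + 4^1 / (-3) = -2.33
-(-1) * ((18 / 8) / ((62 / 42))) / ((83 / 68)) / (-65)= -3213 / 167245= -0.02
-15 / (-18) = 0.83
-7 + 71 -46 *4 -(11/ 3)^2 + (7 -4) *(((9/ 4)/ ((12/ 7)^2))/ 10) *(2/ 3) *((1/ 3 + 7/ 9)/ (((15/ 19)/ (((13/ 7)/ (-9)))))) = -5190049/ 38880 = -133.49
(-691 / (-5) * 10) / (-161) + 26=2804 / 161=17.42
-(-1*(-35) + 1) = -36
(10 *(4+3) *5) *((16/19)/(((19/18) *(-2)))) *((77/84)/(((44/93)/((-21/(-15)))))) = -136710/361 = -378.70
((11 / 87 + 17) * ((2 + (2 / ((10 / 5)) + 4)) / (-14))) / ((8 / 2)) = -745 / 348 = -2.14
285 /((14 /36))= 5130 /7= 732.86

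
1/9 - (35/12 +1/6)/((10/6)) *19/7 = -6187/1260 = -4.91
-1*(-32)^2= -1024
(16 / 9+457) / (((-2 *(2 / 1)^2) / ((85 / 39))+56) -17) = 350965 / 27027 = 12.99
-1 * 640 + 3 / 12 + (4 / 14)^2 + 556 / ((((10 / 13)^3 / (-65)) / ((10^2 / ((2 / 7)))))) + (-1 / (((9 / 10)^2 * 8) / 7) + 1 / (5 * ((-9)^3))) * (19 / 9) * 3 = -59562265983379 / 2143260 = -27790499.51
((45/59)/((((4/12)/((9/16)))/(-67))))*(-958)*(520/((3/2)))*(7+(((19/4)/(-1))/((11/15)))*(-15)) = 3871939415175/1298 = 2983004171.94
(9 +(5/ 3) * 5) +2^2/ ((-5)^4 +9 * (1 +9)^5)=17.33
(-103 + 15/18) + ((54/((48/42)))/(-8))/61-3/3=-604711/5856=-103.26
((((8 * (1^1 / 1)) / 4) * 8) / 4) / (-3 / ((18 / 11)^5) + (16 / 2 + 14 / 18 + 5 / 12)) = 2519424 / 5630125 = 0.45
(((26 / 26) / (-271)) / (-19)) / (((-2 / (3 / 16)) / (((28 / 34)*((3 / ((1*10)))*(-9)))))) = 567 / 14005280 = 0.00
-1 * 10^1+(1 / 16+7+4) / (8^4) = -655183 / 65536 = -10.00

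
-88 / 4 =-22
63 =63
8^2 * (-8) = -512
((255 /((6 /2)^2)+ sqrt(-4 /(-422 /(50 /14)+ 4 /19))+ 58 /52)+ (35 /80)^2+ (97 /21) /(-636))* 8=40* sqrt(1064494) /28013+ 329286047 /1389024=238.54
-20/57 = -0.35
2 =2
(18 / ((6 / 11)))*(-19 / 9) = -209 / 3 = -69.67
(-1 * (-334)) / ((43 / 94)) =31396 / 43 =730.14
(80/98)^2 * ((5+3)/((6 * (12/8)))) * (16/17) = 204800/367353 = 0.56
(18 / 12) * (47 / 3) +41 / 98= 1172 / 49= 23.92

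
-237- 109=-346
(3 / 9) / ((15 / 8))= 8 / 45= 0.18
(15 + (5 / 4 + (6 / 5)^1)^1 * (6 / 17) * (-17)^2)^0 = 1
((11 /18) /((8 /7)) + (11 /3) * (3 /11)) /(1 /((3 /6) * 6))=221 /48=4.60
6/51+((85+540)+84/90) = 159643/255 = 626.05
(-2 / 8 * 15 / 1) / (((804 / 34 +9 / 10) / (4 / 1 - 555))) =234175 / 2782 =84.18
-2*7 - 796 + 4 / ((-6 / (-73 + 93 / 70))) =-80033 / 105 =-762.22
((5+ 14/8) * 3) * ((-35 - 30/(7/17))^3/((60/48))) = -6971975775/343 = -20326459.99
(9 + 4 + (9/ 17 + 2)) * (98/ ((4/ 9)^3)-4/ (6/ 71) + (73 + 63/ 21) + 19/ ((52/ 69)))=16063949/ 884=18171.89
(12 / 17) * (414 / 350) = 2484 / 2975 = 0.83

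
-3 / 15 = -1 / 5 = -0.20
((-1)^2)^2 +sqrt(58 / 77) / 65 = sqrt(4466) / 5005 +1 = 1.01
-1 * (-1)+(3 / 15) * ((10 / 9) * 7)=23 / 9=2.56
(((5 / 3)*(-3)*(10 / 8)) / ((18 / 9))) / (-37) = 25 / 296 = 0.08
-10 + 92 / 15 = -58 / 15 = -3.87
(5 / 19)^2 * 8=200 / 361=0.55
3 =3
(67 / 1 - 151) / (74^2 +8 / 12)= -126 / 8215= -0.02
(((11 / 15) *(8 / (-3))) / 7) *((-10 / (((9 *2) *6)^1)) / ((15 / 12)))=176 / 8505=0.02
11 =11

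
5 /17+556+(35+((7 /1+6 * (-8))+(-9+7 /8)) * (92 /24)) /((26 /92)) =24405 /1768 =13.80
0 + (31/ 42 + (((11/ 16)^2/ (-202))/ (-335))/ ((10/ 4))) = 671288941/ 909484800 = 0.74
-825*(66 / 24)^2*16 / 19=-99825 / 19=-5253.95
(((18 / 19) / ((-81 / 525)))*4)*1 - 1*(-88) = 63.44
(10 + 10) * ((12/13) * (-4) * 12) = -11520/13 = -886.15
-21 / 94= -0.22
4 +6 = 10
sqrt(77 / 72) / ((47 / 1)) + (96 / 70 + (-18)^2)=sqrt(154) / 564 + 11388 / 35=325.39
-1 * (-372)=372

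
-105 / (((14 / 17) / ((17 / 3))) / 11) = -15895 / 2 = -7947.50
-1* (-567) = 567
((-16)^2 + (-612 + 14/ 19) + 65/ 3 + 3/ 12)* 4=-76003/ 57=-1333.39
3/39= 1/13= 0.08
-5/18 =-0.28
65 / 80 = 13 / 16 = 0.81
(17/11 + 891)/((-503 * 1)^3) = -9818/1399898797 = -0.00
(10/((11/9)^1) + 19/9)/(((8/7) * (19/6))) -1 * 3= -391/2508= -0.16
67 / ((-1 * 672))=-67 / 672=-0.10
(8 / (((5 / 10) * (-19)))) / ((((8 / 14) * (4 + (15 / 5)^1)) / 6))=-24 / 19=-1.26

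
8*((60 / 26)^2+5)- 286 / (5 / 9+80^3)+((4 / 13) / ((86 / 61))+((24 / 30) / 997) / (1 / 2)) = 553023252354304 / 6677182643599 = 82.82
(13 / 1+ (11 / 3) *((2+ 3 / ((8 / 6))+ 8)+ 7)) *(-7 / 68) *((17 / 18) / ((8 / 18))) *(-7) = 49147 / 384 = 127.99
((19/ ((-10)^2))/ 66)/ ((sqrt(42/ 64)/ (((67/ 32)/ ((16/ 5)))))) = 1273 * sqrt(42)/ 3548160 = 0.00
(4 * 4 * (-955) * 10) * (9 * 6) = -8251200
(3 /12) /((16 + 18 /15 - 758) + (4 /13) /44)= -715 /2118668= -0.00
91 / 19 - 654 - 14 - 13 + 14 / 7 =-12810 / 19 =-674.21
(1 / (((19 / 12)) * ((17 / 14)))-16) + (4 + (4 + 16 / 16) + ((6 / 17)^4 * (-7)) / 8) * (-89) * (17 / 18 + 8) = -22753502145 / 3173798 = -7169.17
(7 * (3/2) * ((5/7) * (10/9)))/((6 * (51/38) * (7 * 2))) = 475/6426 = 0.07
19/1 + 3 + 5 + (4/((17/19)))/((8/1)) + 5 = 1107/34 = 32.56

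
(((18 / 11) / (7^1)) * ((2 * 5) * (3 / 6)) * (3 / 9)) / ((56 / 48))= 180 / 539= 0.33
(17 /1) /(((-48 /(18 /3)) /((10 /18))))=-85 /72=-1.18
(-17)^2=289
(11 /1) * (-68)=-748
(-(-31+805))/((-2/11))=4257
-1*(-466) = 466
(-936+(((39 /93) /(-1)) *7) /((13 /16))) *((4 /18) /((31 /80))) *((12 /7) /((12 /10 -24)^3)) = 291280000 /3737379933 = 0.08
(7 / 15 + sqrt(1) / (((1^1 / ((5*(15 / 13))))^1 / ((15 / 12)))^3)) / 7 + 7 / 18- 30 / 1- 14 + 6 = 710146363 / 44291520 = 16.03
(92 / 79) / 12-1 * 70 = -16567 / 237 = -69.90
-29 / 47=-0.62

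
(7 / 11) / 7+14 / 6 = 80 / 33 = 2.42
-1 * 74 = -74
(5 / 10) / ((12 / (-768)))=-32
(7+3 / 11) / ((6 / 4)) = 160 / 33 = 4.85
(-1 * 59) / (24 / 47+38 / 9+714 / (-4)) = 49914 / 147007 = 0.34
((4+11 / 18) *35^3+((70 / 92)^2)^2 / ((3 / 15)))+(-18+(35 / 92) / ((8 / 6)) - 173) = 1989793927019 / 10074276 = 197512.35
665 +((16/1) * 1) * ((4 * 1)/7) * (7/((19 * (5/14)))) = 64071/95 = 674.43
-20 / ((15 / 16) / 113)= -7232 / 3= -2410.67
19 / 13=1.46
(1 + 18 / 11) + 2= 51 / 11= 4.64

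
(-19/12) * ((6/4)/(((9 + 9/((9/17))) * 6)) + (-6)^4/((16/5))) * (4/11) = -800299/3432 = -233.19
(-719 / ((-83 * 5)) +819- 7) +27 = 348904 / 415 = 840.73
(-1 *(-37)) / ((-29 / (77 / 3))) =-2849 / 87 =-32.75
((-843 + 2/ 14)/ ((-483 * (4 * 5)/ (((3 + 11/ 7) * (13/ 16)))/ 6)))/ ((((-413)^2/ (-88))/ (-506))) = 503360/ 991613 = 0.51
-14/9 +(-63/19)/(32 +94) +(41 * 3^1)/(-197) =-2.21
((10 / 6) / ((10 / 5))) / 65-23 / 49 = -1745 / 3822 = -0.46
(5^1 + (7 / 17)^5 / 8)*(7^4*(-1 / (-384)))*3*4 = 136403419887 / 363483392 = 375.27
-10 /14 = -5 /7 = -0.71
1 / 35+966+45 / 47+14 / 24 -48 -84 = 16494139 / 19740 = 835.57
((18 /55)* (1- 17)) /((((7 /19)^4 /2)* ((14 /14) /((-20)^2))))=-6005191680 /26411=-227374.64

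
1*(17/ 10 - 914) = -9123/ 10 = -912.30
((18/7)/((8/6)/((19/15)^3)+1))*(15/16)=925965/636104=1.46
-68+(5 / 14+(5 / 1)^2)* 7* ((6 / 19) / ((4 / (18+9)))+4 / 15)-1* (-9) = 83605 / 228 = 366.69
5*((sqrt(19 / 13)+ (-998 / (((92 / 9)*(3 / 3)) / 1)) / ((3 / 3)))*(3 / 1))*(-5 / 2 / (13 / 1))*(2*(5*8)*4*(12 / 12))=26946000 / 299 - 12000*sqrt(247) / 169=89004.46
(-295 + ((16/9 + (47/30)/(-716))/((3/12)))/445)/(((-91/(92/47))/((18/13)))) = 194554776452/22144488275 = 8.79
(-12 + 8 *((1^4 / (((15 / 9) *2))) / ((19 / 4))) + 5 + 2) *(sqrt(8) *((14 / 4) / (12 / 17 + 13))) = -50813 *sqrt(2) / 22135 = -3.25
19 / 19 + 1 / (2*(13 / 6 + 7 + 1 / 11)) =1.05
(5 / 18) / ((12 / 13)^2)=845 / 2592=0.33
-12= -12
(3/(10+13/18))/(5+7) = 9/386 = 0.02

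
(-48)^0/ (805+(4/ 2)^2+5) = 1/ 814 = 0.00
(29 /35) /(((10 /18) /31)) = 8091 /175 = 46.23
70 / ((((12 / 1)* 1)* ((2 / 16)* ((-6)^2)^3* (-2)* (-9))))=35 / 629856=0.00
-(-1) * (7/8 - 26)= -201/8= -25.12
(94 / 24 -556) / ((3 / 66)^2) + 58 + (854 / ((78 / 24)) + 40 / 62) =-322666285 / 1209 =-266886.92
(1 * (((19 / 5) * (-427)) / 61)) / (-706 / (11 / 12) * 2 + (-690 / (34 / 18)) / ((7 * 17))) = 2959649 / 171730110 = 0.02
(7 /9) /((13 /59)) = 413 /117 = 3.53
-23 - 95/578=-13389/578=-23.16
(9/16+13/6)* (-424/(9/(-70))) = 243005/27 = 9000.19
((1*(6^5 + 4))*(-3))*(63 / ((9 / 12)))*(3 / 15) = -392112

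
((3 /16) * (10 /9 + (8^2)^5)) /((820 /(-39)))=-62813896769 /6560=-9575289.14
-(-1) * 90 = 90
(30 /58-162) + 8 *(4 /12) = -13817 /87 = -158.82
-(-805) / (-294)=-115 / 42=-2.74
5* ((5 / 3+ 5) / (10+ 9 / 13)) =1300 / 417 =3.12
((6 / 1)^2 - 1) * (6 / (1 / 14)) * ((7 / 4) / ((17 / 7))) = 36015 / 17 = 2118.53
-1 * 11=-11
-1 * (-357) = 357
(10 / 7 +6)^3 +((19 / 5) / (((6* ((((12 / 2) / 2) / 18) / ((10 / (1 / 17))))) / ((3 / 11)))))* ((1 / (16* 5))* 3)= 62864621 / 150920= 416.54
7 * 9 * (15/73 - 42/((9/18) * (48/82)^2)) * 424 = -955255623/146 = -6542846.73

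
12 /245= 0.05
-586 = -586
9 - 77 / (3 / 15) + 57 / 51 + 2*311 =4201 / 17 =247.12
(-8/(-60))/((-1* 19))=-2/285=-0.01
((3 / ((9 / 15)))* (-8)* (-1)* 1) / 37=40 / 37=1.08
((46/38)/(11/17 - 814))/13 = -391/3415269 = -0.00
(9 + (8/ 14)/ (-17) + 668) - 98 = 68897/ 119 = 578.97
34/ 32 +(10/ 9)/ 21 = 3373/ 3024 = 1.12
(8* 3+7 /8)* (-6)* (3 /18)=-199 /8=-24.88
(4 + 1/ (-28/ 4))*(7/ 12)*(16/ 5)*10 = 72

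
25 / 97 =0.26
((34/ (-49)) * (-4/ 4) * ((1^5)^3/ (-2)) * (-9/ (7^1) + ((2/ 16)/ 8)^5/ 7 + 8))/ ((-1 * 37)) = 23187019389/ 368293445632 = 0.06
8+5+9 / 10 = 139 / 10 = 13.90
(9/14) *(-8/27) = -4/21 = -0.19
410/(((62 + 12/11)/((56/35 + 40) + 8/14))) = 665676/2429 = 274.05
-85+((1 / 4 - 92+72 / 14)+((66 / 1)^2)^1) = 117163 / 28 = 4184.39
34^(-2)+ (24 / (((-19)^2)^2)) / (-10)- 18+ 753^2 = 427089021799313 / 753255380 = 566991.00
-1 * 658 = -658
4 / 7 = 0.57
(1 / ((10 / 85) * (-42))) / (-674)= 17 / 56616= 0.00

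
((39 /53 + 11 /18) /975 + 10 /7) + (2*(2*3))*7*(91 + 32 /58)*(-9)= -2613715866929 /37764090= -69211.67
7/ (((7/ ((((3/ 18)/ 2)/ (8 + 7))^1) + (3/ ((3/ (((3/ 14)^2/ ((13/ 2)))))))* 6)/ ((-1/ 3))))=-4459/ 2407941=-0.00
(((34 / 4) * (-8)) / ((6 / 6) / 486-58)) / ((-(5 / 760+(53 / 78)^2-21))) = 7640433216 / 133797177803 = 0.06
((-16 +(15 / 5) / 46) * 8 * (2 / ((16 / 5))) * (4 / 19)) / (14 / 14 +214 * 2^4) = -1466 / 299345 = -0.00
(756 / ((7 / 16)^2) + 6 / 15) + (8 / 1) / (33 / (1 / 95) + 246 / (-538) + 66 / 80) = 4664216964278 / 1180779495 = 3950.12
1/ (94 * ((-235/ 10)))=-1/ 2209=-0.00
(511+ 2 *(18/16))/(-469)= -2053/1876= -1.09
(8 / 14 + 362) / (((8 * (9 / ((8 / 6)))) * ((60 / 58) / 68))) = 46342 / 105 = 441.35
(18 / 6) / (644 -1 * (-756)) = 3 / 1400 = 0.00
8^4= 4096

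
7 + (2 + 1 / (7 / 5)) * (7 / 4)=47 / 4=11.75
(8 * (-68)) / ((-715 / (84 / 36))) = 3808 / 2145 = 1.78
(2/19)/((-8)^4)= 1/38912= 0.00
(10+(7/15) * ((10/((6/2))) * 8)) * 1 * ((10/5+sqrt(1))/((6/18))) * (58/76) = 2929/19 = 154.16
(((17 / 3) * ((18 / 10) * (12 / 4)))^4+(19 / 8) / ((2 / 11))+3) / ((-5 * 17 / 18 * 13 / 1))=-78910750089 / 5525000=-14282.49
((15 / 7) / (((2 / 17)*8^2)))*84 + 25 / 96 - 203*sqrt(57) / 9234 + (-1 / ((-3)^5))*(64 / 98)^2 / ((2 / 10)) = 28209985 / 1166886 - 203*sqrt(57) / 9234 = 24.01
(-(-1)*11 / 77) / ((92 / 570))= 0.89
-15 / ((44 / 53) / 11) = -795 / 4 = -198.75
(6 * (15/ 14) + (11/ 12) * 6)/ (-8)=-167/ 112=-1.49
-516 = -516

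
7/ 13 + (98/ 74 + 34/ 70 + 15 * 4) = 62.35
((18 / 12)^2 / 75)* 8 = 6 / 25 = 0.24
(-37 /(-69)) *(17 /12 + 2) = 1.83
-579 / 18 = -193 / 6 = -32.17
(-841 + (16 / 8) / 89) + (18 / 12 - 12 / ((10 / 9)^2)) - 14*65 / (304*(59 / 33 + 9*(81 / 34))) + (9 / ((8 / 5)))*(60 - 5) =-4759405121427 / 8814506600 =-539.95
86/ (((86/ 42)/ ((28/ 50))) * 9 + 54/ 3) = 1.69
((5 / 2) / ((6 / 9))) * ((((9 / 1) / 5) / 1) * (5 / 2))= 135 / 8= 16.88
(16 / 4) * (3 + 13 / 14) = 110 / 7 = 15.71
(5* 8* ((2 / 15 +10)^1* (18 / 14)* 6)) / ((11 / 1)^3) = 2.35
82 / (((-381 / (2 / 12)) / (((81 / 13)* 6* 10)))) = -22140 / 1651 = -13.41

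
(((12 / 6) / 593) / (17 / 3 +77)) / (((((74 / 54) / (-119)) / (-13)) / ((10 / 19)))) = 626535 / 25846498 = 0.02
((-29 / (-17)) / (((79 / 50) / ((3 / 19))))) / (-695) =-870 / 3546863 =-0.00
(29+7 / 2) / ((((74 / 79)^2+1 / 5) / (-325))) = -9803.48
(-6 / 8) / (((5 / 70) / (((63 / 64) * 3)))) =-3969 / 128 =-31.01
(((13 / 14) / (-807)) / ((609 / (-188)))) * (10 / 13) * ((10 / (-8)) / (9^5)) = -1175 / 203142790809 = -0.00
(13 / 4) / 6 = 13 / 24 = 0.54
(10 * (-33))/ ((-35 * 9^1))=22/ 21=1.05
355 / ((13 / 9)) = 3195 / 13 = 245.77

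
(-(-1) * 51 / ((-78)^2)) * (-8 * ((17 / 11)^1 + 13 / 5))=-2584 / 9295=-0.28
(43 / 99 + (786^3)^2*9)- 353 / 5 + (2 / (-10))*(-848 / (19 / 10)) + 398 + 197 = 19958899234124675446307 / 9405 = 2122158344936169638.10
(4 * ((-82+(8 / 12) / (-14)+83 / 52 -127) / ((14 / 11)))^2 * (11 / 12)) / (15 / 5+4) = 68305605463139 / 4908181824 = 13916.68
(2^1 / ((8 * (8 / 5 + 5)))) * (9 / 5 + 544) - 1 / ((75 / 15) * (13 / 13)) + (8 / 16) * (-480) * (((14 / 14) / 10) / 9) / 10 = 13337 / 660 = 20.21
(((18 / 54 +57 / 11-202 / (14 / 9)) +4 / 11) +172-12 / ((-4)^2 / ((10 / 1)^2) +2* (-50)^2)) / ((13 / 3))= 808042 / 72919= 11.08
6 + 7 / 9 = 61 / 9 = 6.78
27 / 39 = 9 / 13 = 0.69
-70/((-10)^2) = -0.70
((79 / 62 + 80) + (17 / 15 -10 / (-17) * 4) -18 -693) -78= -11134027 / 15810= -704.24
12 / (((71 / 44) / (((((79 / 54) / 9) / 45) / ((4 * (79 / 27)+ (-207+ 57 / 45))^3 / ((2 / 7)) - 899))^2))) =41705482500 / 280954451965413050618687948231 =0.00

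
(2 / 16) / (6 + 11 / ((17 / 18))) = 17 / 2400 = 0.01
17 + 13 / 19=336 / 19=17.68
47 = 47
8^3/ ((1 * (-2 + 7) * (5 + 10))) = 512/ 75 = 6.83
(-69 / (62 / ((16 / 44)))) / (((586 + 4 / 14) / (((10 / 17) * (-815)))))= 0.33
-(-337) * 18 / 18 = 337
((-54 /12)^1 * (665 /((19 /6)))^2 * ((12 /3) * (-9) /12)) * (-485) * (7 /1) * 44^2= -3913068852000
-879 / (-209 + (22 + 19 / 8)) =7032 / 1477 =4.76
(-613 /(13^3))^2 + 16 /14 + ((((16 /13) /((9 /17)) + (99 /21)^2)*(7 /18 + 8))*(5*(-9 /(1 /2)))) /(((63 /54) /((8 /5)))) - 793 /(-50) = -25401.94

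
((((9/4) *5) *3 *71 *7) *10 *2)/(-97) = -335475/97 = -3458.51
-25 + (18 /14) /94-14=-25653 /658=-38.99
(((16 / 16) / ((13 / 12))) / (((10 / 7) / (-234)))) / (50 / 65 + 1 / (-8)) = -78624 / 335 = -234.70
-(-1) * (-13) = -13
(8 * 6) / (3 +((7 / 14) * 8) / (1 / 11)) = 48 / 47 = 1.02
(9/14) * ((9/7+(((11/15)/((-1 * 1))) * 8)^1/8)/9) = 0.04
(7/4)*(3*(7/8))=147/32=4.59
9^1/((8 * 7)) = 9/56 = 0.16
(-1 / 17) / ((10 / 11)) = -11 / 170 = -0.06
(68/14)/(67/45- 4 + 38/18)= -85/7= -12.14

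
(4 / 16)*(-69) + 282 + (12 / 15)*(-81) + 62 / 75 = 60233 / 300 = 200.78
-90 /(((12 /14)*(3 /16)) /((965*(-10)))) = 5404000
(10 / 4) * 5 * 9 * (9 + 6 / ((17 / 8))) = 45225 / 34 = 1330.15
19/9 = 2.11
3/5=0.60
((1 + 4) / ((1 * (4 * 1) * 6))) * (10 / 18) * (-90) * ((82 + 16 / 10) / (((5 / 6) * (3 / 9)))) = -3135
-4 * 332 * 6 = -7968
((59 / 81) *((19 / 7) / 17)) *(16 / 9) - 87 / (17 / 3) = -77291 / 5103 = -15.15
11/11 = 1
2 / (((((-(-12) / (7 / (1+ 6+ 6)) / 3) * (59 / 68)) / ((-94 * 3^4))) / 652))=-1181510064 / 767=-1540430.33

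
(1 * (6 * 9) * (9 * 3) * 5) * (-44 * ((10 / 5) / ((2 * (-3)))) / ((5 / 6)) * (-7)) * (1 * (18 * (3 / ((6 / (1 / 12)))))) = -673596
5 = 5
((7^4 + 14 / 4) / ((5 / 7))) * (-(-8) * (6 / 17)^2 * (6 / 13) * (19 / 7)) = 78944544 / 18785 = 4202.53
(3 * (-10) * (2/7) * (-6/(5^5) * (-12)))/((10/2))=-864/21875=-0.04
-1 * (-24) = 24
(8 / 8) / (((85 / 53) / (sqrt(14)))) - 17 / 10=-17 / 10 +53*sqrt(14) / 85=0.63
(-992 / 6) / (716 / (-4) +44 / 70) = 17360 / 18729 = 0.93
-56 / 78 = -28 / 39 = -0.72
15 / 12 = 1.25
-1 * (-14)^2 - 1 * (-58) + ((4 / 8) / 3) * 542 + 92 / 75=-1161 / 25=-46.44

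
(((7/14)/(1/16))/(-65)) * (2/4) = -0.06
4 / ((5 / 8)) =32 / 5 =6.40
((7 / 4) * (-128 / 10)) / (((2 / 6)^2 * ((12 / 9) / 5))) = -756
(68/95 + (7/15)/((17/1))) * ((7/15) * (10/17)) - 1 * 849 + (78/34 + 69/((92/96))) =-191375536/247095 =-774.50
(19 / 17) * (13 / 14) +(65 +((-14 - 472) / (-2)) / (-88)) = 63.28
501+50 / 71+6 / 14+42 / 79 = 19736114 / 39263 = 502.66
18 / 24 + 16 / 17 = 115 / 68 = 1.69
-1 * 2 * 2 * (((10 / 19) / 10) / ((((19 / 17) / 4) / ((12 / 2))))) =-1632 / 361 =-4.52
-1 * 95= -95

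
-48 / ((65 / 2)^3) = -384 / 274625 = -0.00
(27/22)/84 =9/616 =0.01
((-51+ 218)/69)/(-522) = -167/36018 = -0.00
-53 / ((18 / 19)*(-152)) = 53 / 144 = 0.37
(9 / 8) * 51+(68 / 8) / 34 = 461 / 8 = 57.62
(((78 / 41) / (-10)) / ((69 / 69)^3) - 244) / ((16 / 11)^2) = -6057139 / 52480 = -115.42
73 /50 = 1.46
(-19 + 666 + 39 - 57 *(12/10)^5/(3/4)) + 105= 1880899/3125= 601.89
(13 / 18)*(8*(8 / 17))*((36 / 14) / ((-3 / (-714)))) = 1664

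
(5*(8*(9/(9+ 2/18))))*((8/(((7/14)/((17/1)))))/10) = 44064/41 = 1074.73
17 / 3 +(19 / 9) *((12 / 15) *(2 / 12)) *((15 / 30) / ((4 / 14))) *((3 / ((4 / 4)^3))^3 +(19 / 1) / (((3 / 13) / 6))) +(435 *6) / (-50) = 56729 / 270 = 210.11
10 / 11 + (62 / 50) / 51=13091 / 14025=0.93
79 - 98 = -19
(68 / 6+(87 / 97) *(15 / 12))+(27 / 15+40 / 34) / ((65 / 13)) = 6455717 / 494700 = 13.05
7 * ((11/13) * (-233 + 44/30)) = -267421/195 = -1371.39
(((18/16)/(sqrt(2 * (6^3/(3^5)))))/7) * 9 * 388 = 23571/56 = 420.91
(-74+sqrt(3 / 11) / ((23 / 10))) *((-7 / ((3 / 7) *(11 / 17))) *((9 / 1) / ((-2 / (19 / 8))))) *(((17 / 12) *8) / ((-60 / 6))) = 22555.99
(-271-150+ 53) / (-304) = 23 / 19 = 1.21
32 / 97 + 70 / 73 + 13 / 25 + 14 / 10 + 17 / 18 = 13234109 / 3186450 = 4.15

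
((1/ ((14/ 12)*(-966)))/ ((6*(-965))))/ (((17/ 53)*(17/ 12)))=106/ 314303395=0.00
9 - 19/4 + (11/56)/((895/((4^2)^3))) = 129033/25060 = 5.15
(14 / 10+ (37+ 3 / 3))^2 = 38809 / 25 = 1552.36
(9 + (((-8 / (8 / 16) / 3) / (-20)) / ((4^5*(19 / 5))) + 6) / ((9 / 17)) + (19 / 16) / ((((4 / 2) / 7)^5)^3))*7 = 323921412544081555 / 268959744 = 1204349051.37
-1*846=-846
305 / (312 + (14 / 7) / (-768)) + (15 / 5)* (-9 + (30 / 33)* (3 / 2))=-28903044 / 1317877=-21.93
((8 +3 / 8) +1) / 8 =75 / 64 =1.17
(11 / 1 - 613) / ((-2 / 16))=4816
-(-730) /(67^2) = 730 /4489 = 0.16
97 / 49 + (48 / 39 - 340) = -214535 / 637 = -336.79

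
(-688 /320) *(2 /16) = -43 /160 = -0.27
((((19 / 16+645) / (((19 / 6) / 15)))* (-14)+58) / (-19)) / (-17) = -132.49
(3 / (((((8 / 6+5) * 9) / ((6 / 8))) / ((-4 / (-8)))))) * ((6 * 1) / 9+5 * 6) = 23 / 38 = 0.61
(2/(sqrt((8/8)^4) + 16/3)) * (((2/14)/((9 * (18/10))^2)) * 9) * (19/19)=50/32319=0.00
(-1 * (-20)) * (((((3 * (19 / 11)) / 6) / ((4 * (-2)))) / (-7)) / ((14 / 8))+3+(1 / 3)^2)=302695 / 4851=62.40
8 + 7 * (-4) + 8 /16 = -39 /2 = -19.50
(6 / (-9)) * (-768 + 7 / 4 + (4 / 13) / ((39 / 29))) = 1553491 / 3042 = 510.68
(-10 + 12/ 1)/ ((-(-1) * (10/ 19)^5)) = 49.52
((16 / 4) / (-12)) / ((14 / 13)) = -0.31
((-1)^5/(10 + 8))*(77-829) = 376/9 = 41.78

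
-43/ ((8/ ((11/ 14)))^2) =-5203/ 12544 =-0.41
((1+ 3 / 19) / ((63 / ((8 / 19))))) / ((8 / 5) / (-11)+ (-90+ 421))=9680 / 413854371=0.00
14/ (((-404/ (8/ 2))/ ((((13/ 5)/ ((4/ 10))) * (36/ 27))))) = -364/ 303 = -1.20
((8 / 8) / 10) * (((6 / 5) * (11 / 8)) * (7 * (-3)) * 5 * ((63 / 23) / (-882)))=99 / 1840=0.05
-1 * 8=-8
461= 461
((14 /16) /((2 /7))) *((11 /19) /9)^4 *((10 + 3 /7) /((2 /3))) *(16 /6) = 7481551 /3420144324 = 0.00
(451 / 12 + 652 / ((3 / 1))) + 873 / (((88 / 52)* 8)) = 168643 / 528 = 319.40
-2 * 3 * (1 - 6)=30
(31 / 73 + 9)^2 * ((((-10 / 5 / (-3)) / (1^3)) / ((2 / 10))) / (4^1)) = 1183360 / 15987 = 74.02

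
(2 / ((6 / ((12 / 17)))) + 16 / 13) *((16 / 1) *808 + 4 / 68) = 18953.35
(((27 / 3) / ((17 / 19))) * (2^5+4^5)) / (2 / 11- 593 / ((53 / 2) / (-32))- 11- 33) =17545968 / 1110457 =15.80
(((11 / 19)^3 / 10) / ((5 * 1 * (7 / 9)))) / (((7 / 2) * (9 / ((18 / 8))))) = 11979 / 33609100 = 0.00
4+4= 8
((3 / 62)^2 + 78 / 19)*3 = 900009 / 73036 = 12.32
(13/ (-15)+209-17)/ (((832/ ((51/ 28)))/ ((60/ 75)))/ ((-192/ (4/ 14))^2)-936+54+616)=-49128912/ 68372315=-0.72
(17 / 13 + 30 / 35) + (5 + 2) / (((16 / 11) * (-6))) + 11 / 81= 353467 / 235872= 1.50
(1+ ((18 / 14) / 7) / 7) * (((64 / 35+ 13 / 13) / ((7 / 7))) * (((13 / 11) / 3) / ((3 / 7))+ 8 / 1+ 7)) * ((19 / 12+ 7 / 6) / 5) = 1525568 / 60025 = 25.42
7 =7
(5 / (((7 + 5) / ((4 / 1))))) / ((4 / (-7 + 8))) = 0.42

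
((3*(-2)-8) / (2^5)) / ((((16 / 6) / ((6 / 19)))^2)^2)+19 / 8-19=-8874384743 / 533794816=-16.63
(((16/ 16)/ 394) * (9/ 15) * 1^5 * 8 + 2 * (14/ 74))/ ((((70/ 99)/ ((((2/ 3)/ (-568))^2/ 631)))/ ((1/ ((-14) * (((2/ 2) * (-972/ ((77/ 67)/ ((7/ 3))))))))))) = 861157/ 19729672978760438400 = 0.00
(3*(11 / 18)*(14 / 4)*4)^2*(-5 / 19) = -29645 / 171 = -173.36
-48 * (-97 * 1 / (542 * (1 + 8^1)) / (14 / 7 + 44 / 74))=3589 / 9756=0.37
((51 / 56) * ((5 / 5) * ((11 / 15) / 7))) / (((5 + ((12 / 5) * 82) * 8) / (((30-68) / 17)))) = -209 / 1547812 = -0.00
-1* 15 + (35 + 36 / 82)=838 / 41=20.44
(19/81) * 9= 19/9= 2.11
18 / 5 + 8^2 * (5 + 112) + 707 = 40993 / 5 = 8198.60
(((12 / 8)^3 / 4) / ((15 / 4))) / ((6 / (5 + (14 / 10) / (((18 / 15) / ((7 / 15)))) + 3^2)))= 1309 / 2400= 0.55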